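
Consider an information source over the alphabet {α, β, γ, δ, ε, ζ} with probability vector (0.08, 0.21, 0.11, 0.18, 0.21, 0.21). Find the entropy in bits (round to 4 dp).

2.5056 bits

H = −Σ pᵢ log₂ pᵢ.
−0.08·log₂(0.08) = 0.2915
−0.21·log₂(0.21) = 0.4728
−0.11·log₂(0.11) = 0.3503
−0.18·log₂(0.18) = 0.4453
−0.21·log₂(0.21) = 0.4728
−0.21·log₂(0.21) = 0.4728
Sum ≈ 2.5056 → 2.5056 bits.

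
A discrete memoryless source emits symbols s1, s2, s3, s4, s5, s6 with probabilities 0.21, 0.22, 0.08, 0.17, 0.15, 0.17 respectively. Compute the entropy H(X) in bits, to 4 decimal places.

2.5246 bits

H = −Σ pᵢ log₂ pᵢ.
−0.21·log₂(0.21) = 0.4728
−0.22·log₂(0.22) = 0.4806
−0.08·log₂(0.08) = 0.2915
−0.17·log₂(0.17) = 0.4346
−0.15·log₂(0.15) = 0.4105
−0.17·log₂(0.17) = 0.4346
Sum ≈ 2.5246 → 2.5246 bits.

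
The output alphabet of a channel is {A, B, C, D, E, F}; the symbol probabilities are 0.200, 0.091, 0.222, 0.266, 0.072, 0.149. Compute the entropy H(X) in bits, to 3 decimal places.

2.452 bits

H = −Σ pᵢ log₂ pᵢ.
−0.200·log₂(0.200) = 0.4644
−0.091·log₂(0.091) = 0.3147
−0.222·log₂(0.222) = 0.4820
−0.266·log₂(0.266) = 0.5082
−0.072·log₂(0.072) = 0.2733
−0.149·log₂(0.149) = 0.4092
Sum ≈ 2.4518 → 2.452 bits.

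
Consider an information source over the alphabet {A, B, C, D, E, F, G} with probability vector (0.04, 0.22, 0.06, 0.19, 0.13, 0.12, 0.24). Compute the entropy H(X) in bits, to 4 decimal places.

H = −Σ pᵢ log₂ pᵢ.
−0.04·log₂(0.04) = 0.1858
−0.22·log₂(0.22) = 0.4806
−0.06·log₂(0.06) = 0.2435
−0.19·log₂(0.19) = 0.4552
−0.13·log₂(0.13) = 0.3826
−0.12·log₂(0.12) = 0.3671
−0.24·log₂(0.24) = 0.4941
Sum ≈ 2.6089 → 2.6089 bits.

2.6089 bits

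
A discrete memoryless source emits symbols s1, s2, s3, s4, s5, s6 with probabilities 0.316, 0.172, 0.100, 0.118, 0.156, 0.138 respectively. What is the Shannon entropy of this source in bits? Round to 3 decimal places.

H = −Σ pᵢ log₂ pᵢ.
−0.316·log₂(0.316) = 0.5252
−0.172·log₂(0.172) = 0.4368
−0.100·log₂(0.100) = 0.3322
−0.118·log₂(0.118) = 0.3638
−0.156·log₂(0.156) = 0.4181
−0.138·log₂(0.138) = 0.3943
Sum ≈ 2.4704 → 2.470 bits.

2.470 bits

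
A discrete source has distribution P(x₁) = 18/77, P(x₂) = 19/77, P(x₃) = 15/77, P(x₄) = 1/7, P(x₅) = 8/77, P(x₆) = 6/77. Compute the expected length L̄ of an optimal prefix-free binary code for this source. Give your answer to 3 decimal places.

Repeatedly combine the two least-probable nodes; the expected code length is the sum of the merged weights.
merge 6/77 + 8/77 → 2/11
merge 1/7 + 2/11 → 25/77
merge 15/77 + 18/77 → 3/7
merge 19/77 + 25/77 → 4/7
merge 3/7 + 4/7 → 1
L = 2/11 + 25/77 + 3/7 + 4/7 + 1 = 193/77 ≈ 2.506 bits/symbol.

2.506 bits/symbol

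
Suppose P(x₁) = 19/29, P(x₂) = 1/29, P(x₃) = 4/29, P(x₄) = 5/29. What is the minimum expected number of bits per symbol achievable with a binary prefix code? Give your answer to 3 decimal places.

1.517 bits/symbol

Repeatedly combine the two least-probable nodes; the expected code length is the sum of the merged weights.
merge 1/29 + 4/29 → 5/29
merge 5/29 + 5/29 → 10/29
merge 10/29 + 19/29 → 1
L = 5/29 + 10/29 + 1 = 44/29 ≈ 1.517 bits/symbol.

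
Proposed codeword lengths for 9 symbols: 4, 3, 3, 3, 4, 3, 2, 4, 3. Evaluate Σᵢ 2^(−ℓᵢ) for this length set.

1.0625

With common denominator 2^4 = 16: Σ 2^(−ℓᵢ) = 1/16 + 2/16 + 2/16 + 2/16 + 1/16 + 2/16 + 4/16 + 1/16 + 2/16 = 17/16 = 1.0625.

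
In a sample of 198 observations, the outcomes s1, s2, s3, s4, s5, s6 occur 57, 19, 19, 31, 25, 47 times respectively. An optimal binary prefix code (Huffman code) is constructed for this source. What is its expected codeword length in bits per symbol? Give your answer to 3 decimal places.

Probabilities are the counts divided by 198.
Repeatedly combine the two least-probable nodes; the expected code length is the sum of the merged weights.
merge 19/198 + 19/198 → 19/99
merge 25/198 + 31/198 → 28/99
merge 19/99 + 47/198 → 85/198
merge 28/99 + 19/66 → 113/198
merge 85/198 + 113/198 → 1
L = 19/99 + 28/99 + 85/198 + 113/198 + 1 = 245/99 ≈ 2.475 bits/symbol.

2.475 bits/symbol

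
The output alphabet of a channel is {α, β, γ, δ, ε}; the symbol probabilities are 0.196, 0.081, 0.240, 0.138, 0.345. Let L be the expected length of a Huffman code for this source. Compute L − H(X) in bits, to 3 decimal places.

0.046 bits

Entropy H = −Σ p log₂ p ≈ 2.1726 bits.
Huffman merges: 81/1000+69/500→219/1000; 49/250+219/1000→83/200; 6/25+69/200→117/200; 83/200+117/200→1. L = 2219/1000 ≈ 2.2190.
L − H = 2.2190 − 2.1726 = 0.046 bits.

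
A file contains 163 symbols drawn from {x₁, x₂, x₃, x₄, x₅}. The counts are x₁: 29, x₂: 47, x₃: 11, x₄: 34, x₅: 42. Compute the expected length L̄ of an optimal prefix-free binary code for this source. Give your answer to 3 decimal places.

2.245 bits/symbol

Probabilities are the counts divided by 163.
Repeatedly combine the two least-probable nodes; the expected code length is the sum of the merged weights.
merge 11/163 + 29/163 → 40/163
merge 34/163 + 40/163 → 74/163
merge 42/163 + 47/163 → 89/163
merge 74/163 + 89/163 → 1
L = 40/163 + 74/163 + 89/163 + 1 = 366/163 ≈ 2.245 bits/symbol.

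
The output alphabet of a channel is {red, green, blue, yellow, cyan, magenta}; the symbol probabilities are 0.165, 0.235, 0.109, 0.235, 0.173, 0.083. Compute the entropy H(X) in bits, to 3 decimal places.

2.495 bits

H = −Σ pᵢ log₂ pᵢ.
−0.165·log₂(0.165) = 0.4289
−0.235·log₂(0.235) = 0.4910
−0.109·log₂(0.109) = 0.3485
−0.235·log₂(0.235) = 0.4910
−0.173·log₂(0.173) = 0.4379
−0.083·log₂(0.083) = 0.2980
Sum ≈ 2.4953 → 2.495 bits.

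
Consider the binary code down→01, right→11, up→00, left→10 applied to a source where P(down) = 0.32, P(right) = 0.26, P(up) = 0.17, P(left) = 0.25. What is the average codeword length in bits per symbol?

2 bits/symbol

L̄ = Σ pᵢ·ℓᵢ = 0.32·2 + 0.26·2 + 0.17·2 + 0.25·2 = 2 bits/symbol.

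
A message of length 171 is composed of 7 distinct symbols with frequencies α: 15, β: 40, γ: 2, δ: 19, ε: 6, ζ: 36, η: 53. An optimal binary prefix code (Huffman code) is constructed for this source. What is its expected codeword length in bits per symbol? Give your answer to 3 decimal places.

Probabilities are the counts divided by 171.
Repeatedly combine the two least-probable nodes; the expected code length is the sum of the merged weights.
merge 2/171 + 2/57 → 8/171
merge 8/171 + 5/57 → 23/171
merge 1/9 + 23/171 → 14/57
merge 4/19 + 40/171 → 4/9
merge 14/57 + 53/171 → 5/9
merge 4/9 + 5/9 → 1
L = 8/171 + 23/171 + 14/57 + 4/9 + 5/9 + 1 = 415/171 ≈ 2.427 bits/symbol.

2.427 bits/symbol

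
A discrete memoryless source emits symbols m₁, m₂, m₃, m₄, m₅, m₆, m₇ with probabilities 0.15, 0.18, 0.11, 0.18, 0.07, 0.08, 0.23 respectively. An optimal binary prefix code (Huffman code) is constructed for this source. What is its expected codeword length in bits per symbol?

Repeatedly combine the two least-probable nodes; the expected code length is the sum of the merged weights.
merge 7/100 + 2/25 → 3/20
merge 11/100 + 3/20 → 13/50
merge 3/20 + 9/50 → 33/100
merge 9/50 + 23/100 → 41/100
merge 13/50 + 33/100 → 59/100
merge 41/100 + 59/100 → 1
L = 3/20 + 13/50 + 33/100 + 41/100 + 59/100 + 1 = 137/50 = 2.74 bits/symbol.

2.74 bits/symbol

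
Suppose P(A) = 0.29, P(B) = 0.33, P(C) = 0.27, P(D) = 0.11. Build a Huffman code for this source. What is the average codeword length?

Repeatedly combine the two least-probable nodes; the expected code length is the sum of the merged weights.
merge 11/100 + 27/100 → 19/50
merge 29/100 + 33/100 → 31/50
merge 19/50 + 31/50 → 1
L = 19/50 + 31/50 + 1 = 2 bits/symbol.

2 bits/symbol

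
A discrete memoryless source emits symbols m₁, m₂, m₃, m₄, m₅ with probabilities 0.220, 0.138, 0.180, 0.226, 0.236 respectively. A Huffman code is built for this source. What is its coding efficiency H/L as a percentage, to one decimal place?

Entropy H = −Σ p log₂ p ≈ 2.2967 bits.
Huffman merges: 69/500+9/50→159/500; 11/50+113/500→223/500; 59/250+159/500→277/500; 223/500+277/500→1. L = 1159/500 ≈ 2.3180.
Efficiency = H/L = 2.2967/2.3180 = 99.1%.

99.1%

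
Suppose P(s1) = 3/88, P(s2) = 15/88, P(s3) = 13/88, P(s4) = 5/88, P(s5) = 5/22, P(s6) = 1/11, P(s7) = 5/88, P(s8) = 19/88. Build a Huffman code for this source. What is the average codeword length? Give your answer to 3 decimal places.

2.795 bits/symbol

Repeatedly combine the two least-probable nodes; the expected code length is the sum of the merged weights.
merge 3/88 + 5/88 → 1/11
merge 5/88 + 1/11 → 13/88
merge 1/11 + 13/88 → 21/88
merge 13/88 + 15/88 → 7/22
merge 19/88 + 5/22 → 39/88
merge 21/88 + 7/22 → 49/88
merge 39/88 + 49/88 → 1
L = 1/11 + 13/88 + 21/88 + 7/22 + 39/88 + 49/88 + 1 = 123/44 ≈ 2.795 bits/symbol.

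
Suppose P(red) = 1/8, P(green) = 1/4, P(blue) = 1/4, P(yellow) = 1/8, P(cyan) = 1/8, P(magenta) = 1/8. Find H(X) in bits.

Each probability is a power of 1/2, so log₂(1/p) is an integer.
H = Σ p·log₂(1/p) = 1/8·3 + 1/4·2 + 1/4·2 + 1/8·3 + 1/8·3 + 1/8·3 = 2.5 bits.

2.5 bits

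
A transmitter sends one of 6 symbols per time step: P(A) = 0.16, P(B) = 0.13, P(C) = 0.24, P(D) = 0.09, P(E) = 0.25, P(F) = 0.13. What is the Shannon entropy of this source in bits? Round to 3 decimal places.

H = −Σ pᵢ log₂ pᵢ.
−0.16·log₂(0.16) = 0.4230
−0.13·log₂(0.13) = 0.3826
−0.24·log₂(0.24) = 0.4941
−0.09·log₂(0.09) = 0.3127
−0.25·log₂(0.25) = 0.5000
−0.13·log₂(0.13) = 0.3826
Sum ≈ 2.4951 → 2.495 bits.

2.495 bits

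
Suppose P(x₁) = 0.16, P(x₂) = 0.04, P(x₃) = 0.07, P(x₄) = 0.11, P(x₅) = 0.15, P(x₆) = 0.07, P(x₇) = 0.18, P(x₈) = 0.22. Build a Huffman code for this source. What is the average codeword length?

2.89 bits/symbol

Repeatedly combine the two least-probable nodes; the expected code length is the sum of the merged weights.
merge 1/25 + 7/100 → 11/100
merge 7/100 + 11/100 → 9/50
merge 11/100 + 3/20 → 13/50
merge 4/25 + 9/50 → 17/50
merge 9/50 + 11/50 → 2/5
merge 13/50 + 17/50 → 3/5
merge 2/5 + 3/5 → 1
L = 11/100 + 9/50 + 13/50 + 17/50 + 2/5 + 3/5 + 1 = 289/100 = 2.89 bits/symbol.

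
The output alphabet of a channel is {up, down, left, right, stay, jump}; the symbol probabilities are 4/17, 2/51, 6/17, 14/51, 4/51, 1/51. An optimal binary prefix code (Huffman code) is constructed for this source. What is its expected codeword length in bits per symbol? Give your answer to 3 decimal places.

2.196 bits/symbol

Repeatedly combine the two least-probable nodes; the expected code length is the sum of the merged weights.
merge 1/51 + 2/51 → 1/17
merge 1/17 + 4/51 → 7/51
merge 7/51 + 4/17 → 19/51
merge 14/51 + 6/17 → 32/51
merge 19/51 + 32/51 → 1
L = 1/17 + 7/51 + 19/51 + 32/51 + 1 = 112/51 ≈ 2.196 bits/symbol.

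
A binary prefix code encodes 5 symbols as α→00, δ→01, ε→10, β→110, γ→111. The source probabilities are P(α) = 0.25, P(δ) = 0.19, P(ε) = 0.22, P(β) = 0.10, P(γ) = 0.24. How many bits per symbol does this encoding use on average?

L̄ = Σ pᵢ·ℓᵢ = 0.25·2 + 0.19·2 + 0.22·2 + 0.10·3 + 0.24·3 = 2.34 bits/symbol.

2.34 bits/symbol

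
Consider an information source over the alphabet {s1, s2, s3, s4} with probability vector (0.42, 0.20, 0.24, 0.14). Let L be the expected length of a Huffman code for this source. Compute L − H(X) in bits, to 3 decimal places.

Entropy H = −Σ p log₂ p ≈ 1.8813 bits.
Huffman merges: 7/50+1/5→17/50; 6/25+17/50→29/50; 21/50+29/50→1. L = 48/25 ≈ 1.9200.
L − H = 1.9200 − 1.8813 = 0.039 bits.

0.039 bits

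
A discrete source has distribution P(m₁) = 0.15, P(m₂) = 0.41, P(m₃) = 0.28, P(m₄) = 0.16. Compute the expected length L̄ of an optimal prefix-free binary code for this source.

Repeatedly combine the two least-probable nodes; the expected code length is the sum of the merged weights.
merge 3/20 + 4/25 → 31/100
merge 7/25 + 31/100 → 59/100
merge 41/100 + 59/100 → 1
L = 31/100 + 59/100 + 1 = 19/10 = 1.9 bits/symbol.

1.9 bits/symbol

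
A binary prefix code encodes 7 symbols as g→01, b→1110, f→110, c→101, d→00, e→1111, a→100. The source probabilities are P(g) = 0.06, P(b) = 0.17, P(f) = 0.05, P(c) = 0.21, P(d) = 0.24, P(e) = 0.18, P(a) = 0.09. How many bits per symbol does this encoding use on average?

L̄ = Σ pᵢ·ℓᵢ = 0.06·2 + 0.17·4 + 0.05·3 + 0.21·3 + 0.24·2 + 0.18·4 + 0.09·3 = 3.05 bits/symbol.

3.05 bits/symbol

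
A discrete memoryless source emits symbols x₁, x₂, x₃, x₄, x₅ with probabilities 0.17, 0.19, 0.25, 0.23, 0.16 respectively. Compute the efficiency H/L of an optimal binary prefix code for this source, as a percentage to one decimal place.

98.7%

Entropy H = −Σ p log₂ p ≈ 2.3005 bits.
Huffman merges: 4/25+17/100→33/100; 19/100+23/100→21/50; 1/4+33/100→29/50; 21/50+29/50→1. L = 233/100 ≈ 2.3300.
Efficiency = H/L = 2.3005/2.3300 = 98.7%.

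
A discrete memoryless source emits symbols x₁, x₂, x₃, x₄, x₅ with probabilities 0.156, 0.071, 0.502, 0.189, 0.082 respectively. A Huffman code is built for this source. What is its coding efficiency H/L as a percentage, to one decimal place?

98.9%

Entropy H = −Σ p log₂ p ≈ 1.9383 bits.
Huffman merges: 71/1000+41/500→153/1000; 153/1000+39/250→309/1000; 189/1000+309/1000→249/500; 249/500+251/500→1. L = 49/25 ≈ 1.9600.
Efficiency = H/L = 1.9383/1.9600 = 98.9%.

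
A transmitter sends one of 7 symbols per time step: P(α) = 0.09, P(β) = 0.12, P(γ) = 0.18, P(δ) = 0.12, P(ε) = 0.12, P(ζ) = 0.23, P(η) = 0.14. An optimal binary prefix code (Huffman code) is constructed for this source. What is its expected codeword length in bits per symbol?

2.77 bits/symbol

Repeatedly combine the two least-probable nodes; the expected code length is the sum of the merged weights.
merge 9/100 + 3/25 → 21/100
merge 3/25 + 3/25 → 6/25
merge 7/50 + 9/50 → 8/25
merge 21/100 + 23/100 → 11/25
merge 6/25 + 8/25 → 14/25
merge 11/25 + 14/25 → 1
L = 21/100 + 6/25 + 8/25 + 11/25 + 14/25 + 1 = 277/100 = 2.77 bits/symbol.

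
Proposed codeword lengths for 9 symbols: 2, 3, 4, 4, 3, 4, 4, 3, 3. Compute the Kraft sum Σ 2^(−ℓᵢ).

With common denominator 2^4 = 16: Σ 2^(−ℓᵢ) = 4/16 + 2/16 + 1/16 + 1/16 + 2/16 + 1/16 + 1/16 + 2/16 + 2/16 = 16/16 = 1.

1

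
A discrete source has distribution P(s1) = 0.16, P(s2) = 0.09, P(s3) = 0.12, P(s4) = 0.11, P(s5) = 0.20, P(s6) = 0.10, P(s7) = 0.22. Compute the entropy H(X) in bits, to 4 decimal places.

H = −Σ pᵢ log₂ pᵢ.
−0.16·log₂(0.16) = 0.4230
−0.09·log₂(0.09) = 0.3127
−0.12·log₂(0.12) = 0.3671
−0.11·log₂(0.11) = 0.3503
−0.20·log₂(0.20) = 0.4644
−0.10·log₂(0.10) = 0.3322
−0.22·log₂(0.22) = 0.4806
Sum ≈ 2.7302 → 2.7302 bits.

2.7302 bits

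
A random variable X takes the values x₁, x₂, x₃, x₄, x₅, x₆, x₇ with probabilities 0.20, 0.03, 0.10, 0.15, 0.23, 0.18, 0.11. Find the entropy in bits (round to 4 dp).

2.6422 bits

H = −Σ pᵢ log₂ pᵢ.
−0.20·log₂(0.20) = 0.4644
−0.03·log₂(0.03) = 0.1518
−0.10·log₂(0.10) = 0.3322
−0.15·log₂(0.15) = 0.4105
−0.23·log₂(0.23) = 0.4877
−0.18·log₂(0.18) = 0.4453
−0.11·log₂(0.11) = 0.3503
Sum ≈ 2.6422 → 2.6422 bits.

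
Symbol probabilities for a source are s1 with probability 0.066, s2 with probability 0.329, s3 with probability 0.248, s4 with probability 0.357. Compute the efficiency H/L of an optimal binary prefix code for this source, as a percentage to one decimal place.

Entropy H = −Σ p log₂ p ≈ 1.8159 bits.
Huffman merges: 33/500+31/125→157/500; 157/500+329/1000→643/1000; 357/1000+643/1000→1. L = 1957/1000 ≈ 1.9570.
Efficiency = H/L = 1.8159/1.9570 = 92.8%.

92.8%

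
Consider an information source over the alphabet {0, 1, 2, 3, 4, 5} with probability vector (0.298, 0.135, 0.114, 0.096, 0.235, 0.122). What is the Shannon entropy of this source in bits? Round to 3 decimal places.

2.453 bits

H = −Σ pᵢ log₂ pᵢ.
−0.298·log₂(0.298) = 0.5205
−0.135·log₂(0.135) = 0.3900
−0.114·log₂(0.114) = 0.3571
−0.096·log₂(0.096) = 0.3246
−0.235·log₂(0.235) = 0.4910
−0.122·log₂(0.122) = 0.3703
Sum ≈ 2.4535 → 2.453 bits.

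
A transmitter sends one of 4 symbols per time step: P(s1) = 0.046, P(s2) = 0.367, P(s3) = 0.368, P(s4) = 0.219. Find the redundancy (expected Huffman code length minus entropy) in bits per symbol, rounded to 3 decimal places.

0.151 bits

Entropy H = −Σ p log₂ p ≈ 1.7456 bits.
Huffman merges: 23/500+219/1000→53/200; 53/200+367/1000→79/125; 46/125+79/125→1. L = 1897/1000 ≈ 1.8970.
L − H = 1.8970 − 1.7456 = 0.151 bits.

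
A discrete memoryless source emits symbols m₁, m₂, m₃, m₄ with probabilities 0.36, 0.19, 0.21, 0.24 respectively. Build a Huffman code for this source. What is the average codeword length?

2 bits/symbol

Repeatedly combine the two least-probable nodes; the expected code length is the sum of the merged weights.
merge 19/100 + 21/100 → 2/5
merge 6/25 + 9/25 → 3/5
merge 2/5 + 3/5 → 1
L = 2/5 + 3/5 + 1 = 2 bits/symbol.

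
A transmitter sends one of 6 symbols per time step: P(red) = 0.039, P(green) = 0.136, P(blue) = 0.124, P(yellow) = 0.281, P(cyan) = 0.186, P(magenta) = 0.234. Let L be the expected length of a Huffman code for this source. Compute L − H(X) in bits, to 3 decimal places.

Entropy H = −Σ p log₂ p ≈ 2.4037 bits.
Huffman merges: 39/1000+31/250→163/1000; 17/125+163/1000→299/1000; 93/500+117/500→21/50; 281/1000+299/1000→29/50; 21/50+29/50→1. L = 1231/500 ≈ 2.4620.
L − H = 2.4620 − 2.4037 = 0.058 bits.

0.058 bits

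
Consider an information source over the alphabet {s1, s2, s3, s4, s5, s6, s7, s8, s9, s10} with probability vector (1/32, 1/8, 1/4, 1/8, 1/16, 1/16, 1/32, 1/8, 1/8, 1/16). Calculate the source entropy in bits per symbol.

3.0625 bits

Each probability is a power of 1/2, so log₂(1/p) is an integer.
H = Σ p·log₂(1/p) = 1/32·5 + 1/8·3 + 1/4·2 + 1/8·3 + 1/16·4 + 1/16·4 + 1/32·5 + 1/8·3 + 1/8·3 + 1/16·4 = 3.0625 bits.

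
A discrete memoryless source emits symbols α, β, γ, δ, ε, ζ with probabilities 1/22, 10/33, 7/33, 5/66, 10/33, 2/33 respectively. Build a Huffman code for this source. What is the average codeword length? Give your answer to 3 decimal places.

2.288 bits/symbol

Repeatedly combine the two least-probable nodes; the expected code length is the sum of the merged weights.
merge 1/22 + 2/33 → 7/66
merge 5/66 + 7/66 → 2/11
merge 2/11 + 7/33 → 13/33
merge 10/33 + 10/33 → 20/33
merge 13/33 + 20/33 → 1
L = 7/66 + 2/11 + 13/33 + 20/33 + 1 = 151/66 ≈ 2.288 bits/symbol.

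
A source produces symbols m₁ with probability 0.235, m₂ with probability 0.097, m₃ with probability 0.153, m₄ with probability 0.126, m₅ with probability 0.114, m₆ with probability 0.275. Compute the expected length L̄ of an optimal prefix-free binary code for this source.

2.49 bits/symbol

Repeatedly combine the two least-probable nodes; the expected code length is the sum of the merged weights.
merge 97/1000 + 57/500 → 211/1000
merge 63/500 + 153/1000 → 279/1000
merge 211/1000 + 47/200 → 223/500
merge 11/40 + 279/1000 → 277/500
merge 223/500 + 277/500 → 1
L = 211/1000 + 279/1000 + 223/500 + 277/500 + 1 = 249/100 = 2.49 bits/symbol.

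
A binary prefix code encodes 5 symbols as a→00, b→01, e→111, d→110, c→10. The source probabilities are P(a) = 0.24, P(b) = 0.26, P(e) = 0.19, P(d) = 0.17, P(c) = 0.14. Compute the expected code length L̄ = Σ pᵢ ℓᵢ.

L̄ = Σ pᵢ·ℓᵢ = 0.24·2 + 0.26·2 + 0.19·3 + 0.17·3 + 0.14·2 = 2.36 bits/symbol.

2.36 bits/symbol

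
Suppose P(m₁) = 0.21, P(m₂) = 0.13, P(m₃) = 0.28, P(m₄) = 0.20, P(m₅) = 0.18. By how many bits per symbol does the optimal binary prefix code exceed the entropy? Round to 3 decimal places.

Entropy H = −Σ p log₂ p ≈ 2.2794 bits.
Huffman merges: 13/100+9/50→31/100; 1/5+21/100→41/100; 7/25+31/100→59/100; 41/100+59/100→1. L = 231/100 ≈ 2.3100.
L − H = 2.3100 − 2.2794 = 0.031 bits.

0.031 bits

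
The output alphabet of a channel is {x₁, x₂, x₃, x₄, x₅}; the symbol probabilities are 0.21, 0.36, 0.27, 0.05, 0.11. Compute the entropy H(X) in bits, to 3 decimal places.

H = −Σ pᵢ log₂ pᵢ.
−0.21·log₂(0.21) = 0.4728
−0.36·log₂(0.36) = 0.5306
−0.27·log₂(0.27) = 0.5100
−0.05·log₂(0.05) = 0.2161
−0.11·log₂(0.11) = 0.3503
Sum ≈ 2.0798 → 2.080 bits.

2.080 bits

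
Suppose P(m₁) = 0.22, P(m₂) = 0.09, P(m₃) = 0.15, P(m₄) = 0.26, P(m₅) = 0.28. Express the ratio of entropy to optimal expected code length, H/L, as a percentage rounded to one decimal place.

99.3%

Entropy H = −Σ p log₂ p ≈ 2.2233 bits.
Huffman merges: 9/100+3/20→6/25; 11/50+6/25→23/50; 13/50+7/25→27/50; 23/50+27/50→1. L = 56/25 ≈ 2.2400.
Efficiency = H/L = 2.2233/2.2400 = 99.3%.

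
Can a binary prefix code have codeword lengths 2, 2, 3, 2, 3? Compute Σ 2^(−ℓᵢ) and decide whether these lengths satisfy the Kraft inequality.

With common denominator 2^3 = 8: Σ 2^(−ℓᵢ) = 2/8 + 2/8 + 1/8 + 2/8 + 1/8 = 8/8 = 1.
Kraft's inequality requires Σ ≤ 1; here Σ = 1 ≤ 1, so such a prefix code exists.

1; yes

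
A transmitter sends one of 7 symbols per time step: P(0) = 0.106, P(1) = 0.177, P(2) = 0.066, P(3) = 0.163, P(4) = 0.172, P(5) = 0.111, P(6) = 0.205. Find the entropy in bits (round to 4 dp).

2.7283 bits

H = −Σ pᵢ log₂ pᵢ.
−0.106·log₂(0.106) = 0.3432
−0.177·log₂(0.177) = 0.4422
−0.066·log₂(0.066) = 0.2588
−0.163·log₂(0.163) = 0.4266
−0.172·log₂(0.172) = 0.4368
−0.111·log₂(0.111) = 0.3520
−0.205·log₂(0.205) = 0.4687
Sum ≈ 2.7283 → 2.7283 bits.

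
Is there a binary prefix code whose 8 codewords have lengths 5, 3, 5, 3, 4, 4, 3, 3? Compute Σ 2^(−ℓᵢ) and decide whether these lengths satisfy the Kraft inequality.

With common denominator 2^5 = 32: Σ 2^(−ℓᵢ) = 1/32 + 4/32 + 1/32 + 4/32 + 2/32 + 2/32 + 4/32 + 4/32 = 22/32 = 0.6875.
Kraft's inequality requires Σ ≤ 1; here Σ = 0.6875 ≤ 1, so such a prefix code exists.

0.6875; yes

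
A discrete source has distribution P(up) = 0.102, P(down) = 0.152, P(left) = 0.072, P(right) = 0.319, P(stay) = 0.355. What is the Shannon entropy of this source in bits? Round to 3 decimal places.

2.079 bits

H = −Σ pᵢ log₂ pᵢ.
−0.102·log₂(0.102) = 0.3359
−0.152·log₂(0.152) = 0.4131
−0.072·log₂(0.072) = 0.2733
−0.319·log₂(0.319) = 0.5258
−0.355·log₂(0.355) = 0.5304
Sum ≈ 2.0786 → 2.079 bits.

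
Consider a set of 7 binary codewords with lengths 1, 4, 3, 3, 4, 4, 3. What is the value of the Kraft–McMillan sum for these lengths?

1.0625

With common denominator 2^4 = 16: Σ 2^(−ℓᵢ) = 8/16 + 1/16 + 2/16 + 2/16 + 1/16 + 1/16 + 2/16 = 17/16 = 1.0625.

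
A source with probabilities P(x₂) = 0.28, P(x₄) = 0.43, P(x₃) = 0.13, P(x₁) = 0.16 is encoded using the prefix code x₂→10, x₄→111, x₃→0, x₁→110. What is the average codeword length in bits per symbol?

2.46 bits/symbol

L̄ = Σ pᵢ·ℓᵢ = 0.28·2 + 0.43·3 + 0.13·1 + 0.16·3 = 2.46 bits/symbol.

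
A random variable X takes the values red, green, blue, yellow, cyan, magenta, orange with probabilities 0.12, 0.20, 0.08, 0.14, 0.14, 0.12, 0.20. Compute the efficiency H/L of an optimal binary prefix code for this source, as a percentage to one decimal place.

98.2%

Entropy H = −Σ p log₂ p ≈ 2.7486 bits.
Huffman merges: 2/25+3/25→1/5; 3/25+7/50→13/50; 7/50+1/5→17/50; 1/5+1/5→2/5; 13/50+17/50→3/5; 2/5+3/5→1. L = 14/5 ≈ 2.8000.
Efficiency = H/L = 2.7486/2.8000 = 98.2%.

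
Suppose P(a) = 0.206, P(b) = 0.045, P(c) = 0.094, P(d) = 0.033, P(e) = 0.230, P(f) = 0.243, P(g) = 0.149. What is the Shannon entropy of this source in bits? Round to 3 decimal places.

H = −Σ pᵢ log₂ pᵢ.
−0.206·log₂(0.206) = 0.4695
−0.045·log₂(0.045) = 0.2013
−0.094·log₂(0.094) = 0.3207
−0.033·log₂(0.033) = 0.1624
−0.230·log₂(0.230) = 0.4877
−0.243·log₂(0.243) = 0.4960
−0.149·log₂(0.149) = 0.4092
Sum ≈ 2.5468 → 2.547 bits.

2.547 bits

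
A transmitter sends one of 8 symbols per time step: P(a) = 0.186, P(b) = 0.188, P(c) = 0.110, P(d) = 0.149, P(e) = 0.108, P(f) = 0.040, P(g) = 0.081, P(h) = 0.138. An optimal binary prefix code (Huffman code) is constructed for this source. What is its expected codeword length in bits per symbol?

2.933 bits/symbol

Repeatedly combine the two least-probable nodes; the expected code length is the sum of the merged weights.
merge 1/25 + 81/1000 → 121/1000
merge 27/250 + 11/100 → 109/500
merge 121/1000 + 69/500 → 259/1000
merge 149/1000 + 93/500 → 67/200
merge 47/250 + 109/500 → 203/500
merge 259/1000 + 67/200 → 297/500
merge 203/500 + 297/500 → 1
L = 121/1000 + 109/500 + 259/1000 + 67/200 + 203/500 + 297/500 + 1 = 2933/1000 = 2.933 bits/symbol.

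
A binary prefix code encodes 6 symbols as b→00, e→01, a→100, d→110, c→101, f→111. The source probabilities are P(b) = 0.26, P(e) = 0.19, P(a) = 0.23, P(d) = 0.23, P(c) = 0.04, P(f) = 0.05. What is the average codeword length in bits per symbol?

2.55 bits/symbol

L̄ = Σ pᵢ·ℓᵢ = 0.26·2 + 0.19·2 + 0.23·3 + 0.23·3 + 0.04·3 + 0.05·3 = 2.55 bits/symbol.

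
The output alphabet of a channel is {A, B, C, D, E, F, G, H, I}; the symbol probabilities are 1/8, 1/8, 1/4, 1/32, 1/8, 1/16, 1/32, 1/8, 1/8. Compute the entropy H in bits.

2.9375 bits

Each probability is a power of 1/2, so log₂(1/p) is an integer.
H = Σ p·log₂(1/p) = 1/8·3 + 1/8·3 + 1/4·2 + 1/32·5 + 1/8·3 + 1/16·4 + 1/32·5 + 1/8·3 + 1/8·3 = 2.9375 bits.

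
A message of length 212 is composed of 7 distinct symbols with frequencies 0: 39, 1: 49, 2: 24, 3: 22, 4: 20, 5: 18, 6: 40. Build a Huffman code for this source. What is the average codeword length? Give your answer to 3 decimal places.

Probabilities are the counts divided by 212.
Repeatedly combine the two least-probable nodes; the expected code length is the sum of the merged weights.
merge 9/106 + 5/53 → 19/106
merge 11/106 + 6/53 → 23/106
merge 19/106 + 39/212 → 77/212
merge 10/53 + 23/106 → 43/106
merge 49/212 + 77/212 → 63/106
merge 43/106 + 63/106 → 1
L = 19/106 + 23/106 + 77/212 + 43/106 + 63/106 + 1 = 585/212 ≈ 2.759 bits/symbol.

2.759 bits/symbol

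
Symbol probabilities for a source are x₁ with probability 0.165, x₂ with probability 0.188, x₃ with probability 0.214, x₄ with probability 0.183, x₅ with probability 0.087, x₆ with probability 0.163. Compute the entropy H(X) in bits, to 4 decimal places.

2.5397 bits

H = −Σ pᵢ log₂ pᵢ.
−0.165·log₂(0.165) = 0.4289
−0.188·log₂(0.188) = 0.4533
−0.214·log₂(0.214) = 0.4760
−0.183·log₂(0.183) = 0.4484
−0.087·log₂(0.087) = 0.3065
−0.163·log₂(0.163) = 0.4266
Sum ≈ 2.5397 → 2.5397 bits.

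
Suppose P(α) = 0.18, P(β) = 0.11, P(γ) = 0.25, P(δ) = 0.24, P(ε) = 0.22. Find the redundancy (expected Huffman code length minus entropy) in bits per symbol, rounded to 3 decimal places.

0.020 bits

Entropy H = −Σ p log₂ p ≈ 2.2703 bits.
Huffman merges: 11/100+9/50→29/100; 11/50+6/25→23/50; 1/4+29/100→27/50; 23/50+27/50→1. L = 229/100 ≈ 2.2900.
L − H = 2.2900 − 2.2703 = 0.020 bits.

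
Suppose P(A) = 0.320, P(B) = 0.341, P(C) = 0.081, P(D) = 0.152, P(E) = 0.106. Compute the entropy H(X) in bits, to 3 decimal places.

2.105 bits

H = −Σ pᵢ log₂ pᵢ.
−0.320·log₂(0.320) = 0.5260
−0.341·log₂(0.341) = 0.5293
−0.081·log₂(0.081) = 0.2937
−0.152·log₂(0.152) = 0.4131
−0.106·log₂(0.106) = 0.3432
Sum ≈ 2.1053 → 2.105 bits.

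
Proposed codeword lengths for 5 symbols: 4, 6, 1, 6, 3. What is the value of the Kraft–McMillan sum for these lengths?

With common denominator 2^6 = 64: Σ 2^(−ℓᵢ) = 4/64 + 1/64 + 32/64 + 1/64 + 8/64 = 46/64 = 0.71875.

0.71875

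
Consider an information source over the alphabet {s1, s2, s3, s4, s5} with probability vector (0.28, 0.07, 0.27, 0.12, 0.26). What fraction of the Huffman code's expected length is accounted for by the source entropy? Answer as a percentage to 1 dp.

Entropy H = −Σ p log₂ p ≈ 2.1652 bits.
Huffman merges: 7/100+3/25→19/100; 19/100+13/50→9/20; 27/100+7/25→11/20; 9/20+11/20→1. L = 219/100 ≈ 2.1900.
Efficiency = H/L = 2.1652/2.1900 = 98.9%.

98.9%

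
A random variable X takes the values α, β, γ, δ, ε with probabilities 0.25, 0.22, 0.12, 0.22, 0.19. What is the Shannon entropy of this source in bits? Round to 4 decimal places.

H = −Σ pᵢ log₂ pᵢ.
−0.25·log₂(0.25) = 0.5000
−0.22·log₂(0.22) = 0.4806
−0.12·log₂(0.12) = 0.3671
−0.22·log₂(0.22) = 0.4806
−0.19·log₂(0.19) = 0.4552
Sum ≈ 2.2834 → 2.2834 bits.

2.2834 bits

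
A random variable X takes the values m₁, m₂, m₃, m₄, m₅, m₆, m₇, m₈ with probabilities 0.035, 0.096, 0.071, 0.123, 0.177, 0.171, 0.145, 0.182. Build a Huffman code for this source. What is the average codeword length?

2.924 bits/symbol

Repeatedly combine the two least-probable nodes; the expected code length is the sum of the merged weights.
merge 7/200 + 71/1000 → 53/500
merge 12/125 + 53/500 → 101/500
merge 123/1000 + 29/200 → 67/250
merge 171/1000 + 177/1000 → 87/250
merge 91/500 + 101/500 → 48/125
merge 67/250 + 87/250 → 77/125
merge 48/125 + 77/125 → 1
L = 53/500 + 101/500 + 67/250 + 87/250 + 48/125 + 77/125 + 1 = 731/250 = 2.924 bits/symbol.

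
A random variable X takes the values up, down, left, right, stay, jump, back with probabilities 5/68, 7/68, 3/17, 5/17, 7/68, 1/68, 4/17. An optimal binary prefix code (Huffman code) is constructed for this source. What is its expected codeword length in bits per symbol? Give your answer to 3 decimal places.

2.559 bits/symbol

Repeatedly combine the two least-probable nodes; the expected code length is the sum of the merged weights.
merge 1/68 + 5/68 → 3/34
merge 3/34 + 7/68 → 13/68
merge 7/68 + 3/17 → 19/68
merge 13/68 + 4/17 → 29/68
merge 19/68 + 5/17 → 39/68
merge 29/68 + 39/68 → 1
L = 3/34 + 13/68 + 19/68 + 29/68 + 39/68 + 1 = 87/34 ≈ 2.559 bits/symbol.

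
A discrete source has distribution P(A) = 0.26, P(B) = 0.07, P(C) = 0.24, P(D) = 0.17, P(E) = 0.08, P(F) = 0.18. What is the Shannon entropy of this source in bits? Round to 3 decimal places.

H = −Σ pᵢ log₂ pᵢ.
−0.26·log₂(0.26) = 0.5053
−0.07·log₂(0.07) = 0.2686
−0.24·log₂(0.24) = 0.4941
−0.17·log₂(0.17) = 0.4346
−0.08·log₂(0.08) = 0.2915
−0.18·log₂(0.18) = 0.4453
Sum ≈ 2.4394 → 2.439 bits.

2.439 bits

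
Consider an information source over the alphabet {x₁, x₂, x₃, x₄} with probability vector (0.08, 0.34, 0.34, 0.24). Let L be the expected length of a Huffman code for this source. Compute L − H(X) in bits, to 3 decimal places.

0.136 bits

Entropy H = −Σ p log₂ p ≈ 1.8440 bits.
Huffman merges: 2/25+6/25→8/25; 8/25+17/50→33/50; 17/50+33/50→1. L = 99/50 ≈ 1.9800.
L − H = 1.9800 − 1.8440 = 0.136 bits.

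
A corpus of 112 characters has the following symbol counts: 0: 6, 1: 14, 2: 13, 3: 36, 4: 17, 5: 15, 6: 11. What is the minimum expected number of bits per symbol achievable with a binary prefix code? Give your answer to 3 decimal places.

Probabilities are the counts divided by 112.
Repeatedly combine the two least-probable nodes; the expected code length is the sum of the merged weights.
merge 3/56 + 11/112 → 17/112
merge 13/112 + 1/8 → 27/112
merge 15/112 + 17/112 → 2/7
merge 17/112 + 27/112 → 11/28
merge 2/7 + 9/28 → 17/28
merge 11/28 + 17/28 → 1
L = 17/112 + 27/112 + 2/7 + 11/28 + 17/28 + 1 = 75/28 ≈ 2.679 bits/symbol.

2.679 bits/symbol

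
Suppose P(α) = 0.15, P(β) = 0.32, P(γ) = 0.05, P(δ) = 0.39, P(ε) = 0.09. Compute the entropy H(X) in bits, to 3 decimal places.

1.995 bits

H = −Σ pᵢ log₂ pᵢ.
−0.15·log₂(0.15) = 0.4105
−0.32·log₂(0.32) = 0.5260
−0.05·log₂(0.05) = 0.2161
−0.39·log₂(0.39) = 0.5298
−0.09·log₂(0.09) = 0.3127
Sum ≈ 1.9951 → 1.995 bits.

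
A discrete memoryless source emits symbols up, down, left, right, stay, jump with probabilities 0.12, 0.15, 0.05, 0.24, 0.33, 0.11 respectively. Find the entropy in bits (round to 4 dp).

H = −Σ pᵢ log₂ pᵢ.
−0.12·log₂(0.12) = 0.3671
−0.15·log₂(0.15) = 0.4105
−0.05·log₂(0.05) = 0.2161
−0.24·log₂(0.24) = 0.4941
−0.33·log₂(0.33) = 0.5278
−0.11·log₂(0.11) = 0.3503
Sum ≈ 2.3660 → 2.3660 bits.

2.3660 bits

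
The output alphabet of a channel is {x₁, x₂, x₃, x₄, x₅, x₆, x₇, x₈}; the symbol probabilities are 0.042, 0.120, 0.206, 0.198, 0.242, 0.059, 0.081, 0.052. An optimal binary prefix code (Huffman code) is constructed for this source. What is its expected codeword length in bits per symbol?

2.786 bits/symbol

Repeatedly combine the two least-probable nodes; the expected code length is the sum of the merged weights.
merge 21/500 + 13/250 → 47/500
merge 59/1000 + 81/1000 → 7/50
merge 47/500 + 3/25 → 107/500
merge 7/50 + 99/500 → 169/500
merge 103/500 + 107/500 → 21/50
merge 121/500 + 169/500 → 29/50
merge 21/50 + 29/50 → 1
L = 47/500 + 7/50 + 107/500 + 169/500 + 21/50 + 29/50 + 1 = 1393/500 = 2.786 bits/symbol.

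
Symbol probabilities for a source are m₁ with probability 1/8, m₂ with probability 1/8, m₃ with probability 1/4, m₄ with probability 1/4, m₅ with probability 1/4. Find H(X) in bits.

Each probability is a power of 1/2, so log₂(1/p) is an integer.
H = Σ p·log₂(1/p) = 1/8·3 + 1/8·3 + 1/4·2 + 1/4·2 + 1/4·2 = 2.25 bits.

2.25 bits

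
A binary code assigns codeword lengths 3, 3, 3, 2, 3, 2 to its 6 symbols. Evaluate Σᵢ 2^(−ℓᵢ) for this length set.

With common denominator 2^3 = 8: Σ 2^(−ℓᵢ) = 1/8 + 1/8 + 1/8 + 2/8 + 1/8 + 2/8 = 8/8 = 1.

1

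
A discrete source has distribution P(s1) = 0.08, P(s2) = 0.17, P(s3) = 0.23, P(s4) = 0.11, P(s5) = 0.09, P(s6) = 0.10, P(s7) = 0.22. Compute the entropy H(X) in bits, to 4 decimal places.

2.6895 bits

H = −Σ pᵢ log₂ pᵢ.
−0.08·log₂(0.08) = 0.2915
−0.17·log₂(0.17) = 0.4346
−0.23·log₂(0.23) = 0.4877
−0.11·log₂(0.11) = 0.3503
−0.09·log₂(0.09) = 0.3127
−0.10·log₂(0.10) = 0.3322
−0.22·log₂(0.22) = 0.4806
Sum ≈ 2.6895 → 2.6895 bits.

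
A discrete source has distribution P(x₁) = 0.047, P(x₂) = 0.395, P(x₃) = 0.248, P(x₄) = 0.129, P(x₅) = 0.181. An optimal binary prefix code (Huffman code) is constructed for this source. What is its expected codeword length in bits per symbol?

Repeatedly combine the two least-probable nodes; the expected code length is the sum of the merged weights.
merge 47/1000 + 129/1000 → 22/125
merge 22/125 + 181/1000 → 357/1000
merge 31/125 + 357/1000 → 121/200
merge 79/200 + 121/200 → 1
L = 22/125 + 357/1000 + 121/200 + 1 = 1069/500 = 2.138 bits/symbol.

2.138 bits/symbol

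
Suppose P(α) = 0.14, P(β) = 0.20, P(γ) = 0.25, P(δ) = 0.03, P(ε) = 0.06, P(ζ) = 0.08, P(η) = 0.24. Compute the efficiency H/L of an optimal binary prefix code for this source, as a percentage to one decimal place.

98.9%

Entropy H = −Σ p log₂ p ≈ 2.5424 bits.
Huffman merges: 3/100+3/50→9/100; 2/25+9/100→17/100; 7/50+17/100→31/100; 1/5+6/25→11/25; 1/4+31/100→14/25; 11/25+14/25→1. L = 257/100 ≈ 2.5700.
Efficiency = H/L = 2.5424/2.5700 = 98.9%.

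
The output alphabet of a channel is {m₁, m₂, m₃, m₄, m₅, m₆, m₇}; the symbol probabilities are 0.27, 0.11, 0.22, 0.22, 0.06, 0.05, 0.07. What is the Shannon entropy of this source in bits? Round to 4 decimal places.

2.5496 bits

H = −Σ pᵢ log₂ pᵢ.
−0.27·log₂(0.27) = 0.5100
−0.11·log₂(0.11) = 0.3503
−0.22·log₂(0.22) = 0.4806
−0.22·log₂(0.22) = 0.4806
−0.06·log₂(0.06) = 0.2435
−0.05·log₂(0.05) = 0.2161
−0.07·log₂(0.07) = 0.2686
Sum ≈ 2.5496 → 2.5496 bits.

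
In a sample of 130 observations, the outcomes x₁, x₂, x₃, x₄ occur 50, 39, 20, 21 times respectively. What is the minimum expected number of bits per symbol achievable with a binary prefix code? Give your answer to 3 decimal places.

1.931 bits/symbol

Probabilities are the counts divided by 130.
Repeatedly combine the two least-probable nodes; the expected code length is the sum of the merged weights.
merge 2/13 + 21/130 → 41/130
merge 3/10 + 41/130 → 8/13
merge 5/13 + 8/13 → 1
L = 41/130 + 8/13 + 1 = 251/130 ≈ 1.931 bits/symbol.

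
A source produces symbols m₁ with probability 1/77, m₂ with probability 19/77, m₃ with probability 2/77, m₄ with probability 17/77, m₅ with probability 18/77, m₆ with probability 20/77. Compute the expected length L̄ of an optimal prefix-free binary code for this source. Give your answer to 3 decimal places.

Repeatedly combine the two least-probable nodes; the expected code length is the sum of the merged weights.
merge 1/77 + 2/77 → 3/77
merge 3/77 + 17/77 → 20/77
merge 18/77 + 19/77 → 37/77
merge 20/77 + 20/77 → 40/77
merge 37/77 + 40/77 → 1
L = 3/77 + 20/77 + 37/77 + 40/77 + 1 = 177/77 ≈ 2.299 bits/symbol.

2.299 bits/symbol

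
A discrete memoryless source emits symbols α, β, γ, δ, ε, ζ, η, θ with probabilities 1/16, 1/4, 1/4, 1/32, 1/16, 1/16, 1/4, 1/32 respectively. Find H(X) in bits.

2.5625 bits

Each probability is a power of 1/2, so log₂(1/p) is an integer.
H = Σ p·log₂(1/p) = 1/16·4 + 1/4·2 + 1/4·2 + 1/32·5 + 1/16·4 + 1/16·4 + 1/4·2 + 1/32·5 = 2.5625 bits.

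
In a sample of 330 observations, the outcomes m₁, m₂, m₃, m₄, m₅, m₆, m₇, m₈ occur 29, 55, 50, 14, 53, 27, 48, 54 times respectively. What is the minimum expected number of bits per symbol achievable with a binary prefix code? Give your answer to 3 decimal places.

2.958 bits/symbol

Probabilities are the counts divided by 330.
Repeatedly combine the two least-probable nodes; the expected code length is the sum of the merged weights.
merge 7/165 + 9/110 → 41/330
merge 29/330 + 41/330 → 7/33
merge 8/55 + 5/33 → 49/165
merge 53/330 + 9/55 → 107/330
merge 1/6 + 7/33 → 25/66
merge 49/165 + 107/330 → 41/66
merge 25/66 + 41/66 → 1
L = 41/330 + 7/33 + 49/165 + 107/330 + 25/66 + 41/66 + 1 = 488/165 ≈ 2.958 bits/symbol.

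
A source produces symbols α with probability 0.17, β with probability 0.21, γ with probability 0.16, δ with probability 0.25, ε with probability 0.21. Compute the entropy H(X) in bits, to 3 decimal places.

2.303 bits

H = −Σ pᵢ log₂ pᵢ.
−0.17·log₂(0.17) = 0.4346
−0.21·log₂(0.21) = 0.4728
−0.16·log₂(0.16) = 0.4230
−0.25·log₂(0.25) = 0.5000
−0.21·log₂(0.21) = 0.4728
Sum ≈ 2.3033 → 2.303 bits.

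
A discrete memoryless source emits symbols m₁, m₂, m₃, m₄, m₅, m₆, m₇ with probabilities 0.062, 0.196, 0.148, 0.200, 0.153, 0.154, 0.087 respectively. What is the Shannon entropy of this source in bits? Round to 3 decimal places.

H = −Σ pᵢ log₂ pᵢ.
−0.062·log₂(0.062) = 0.2487
−0.196·log₂(0.196) = 0.4608
−0.148·log₂(0.148) = 0.4079
−0.200·log₂(0.200) = 0.4644
−0.153·log₂(0.153) = 0.4144
−0.154·log₂(0.154) = 0.4156
−0.087·log₂(0.087) = 0.3065
Sum ≈ 2.7184 → 2.718 bits.

2.718 bits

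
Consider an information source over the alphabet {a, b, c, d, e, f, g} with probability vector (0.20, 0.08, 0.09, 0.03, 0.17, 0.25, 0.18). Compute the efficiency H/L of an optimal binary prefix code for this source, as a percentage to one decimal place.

Entropy H = −Σ p log₂ p ≈ 2.6002 bits.
Huffman merges: 3/100+2/25→11/100; 9/100+11/100→1/5; 17/100+9/50→7/20; 1/5+1/5→2/5; 1/4+7/20→3/5; 2/5+3/5→1. L = 133/50 ≈ 2.6600.
Efficiency = H/L = 2.6002/2.6600 = 97.8%.

97.8%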